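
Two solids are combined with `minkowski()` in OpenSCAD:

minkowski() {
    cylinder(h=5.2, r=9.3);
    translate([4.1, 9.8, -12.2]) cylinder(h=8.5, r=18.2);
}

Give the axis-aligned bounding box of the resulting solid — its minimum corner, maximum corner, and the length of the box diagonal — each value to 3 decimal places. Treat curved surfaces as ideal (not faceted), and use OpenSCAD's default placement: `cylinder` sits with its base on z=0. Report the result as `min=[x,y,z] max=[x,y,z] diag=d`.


A = translate([4.1, 9.8, -12.2]) cylinder(h=8.5, r=18.2) → bbox [-14.1,-8.4,-12.2] .. [22.3,28,-3.7]
B = cylinder(h=5.2, r=9.3) → bbox [-9.3,-9.3,0] .. [9.3,9.3,5.2]
lo = A.lo+B.lo = [-14.1-9.3, -8.4-9.3, -12.2+0] = [-23.400,-17.700,-12.200]
hi = A.hi+B.hi = [22.3+9.3, 28+9.3, -3.7+5.2] = [31.600,37.300,1.500]
diag = √(55²+55²+13.7²) = √6237.69 = 78.979

min=[-23.400,-17.700,-12.200] max=[31.600,37.300,1.500] diag=78.979


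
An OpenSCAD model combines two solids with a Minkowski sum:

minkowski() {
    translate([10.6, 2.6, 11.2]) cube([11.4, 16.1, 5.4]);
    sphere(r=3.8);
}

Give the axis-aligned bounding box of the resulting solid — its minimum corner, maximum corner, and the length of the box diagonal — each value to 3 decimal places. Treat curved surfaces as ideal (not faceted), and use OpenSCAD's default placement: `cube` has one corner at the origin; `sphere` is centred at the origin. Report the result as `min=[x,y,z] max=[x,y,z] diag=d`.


min=[6.800,-1.200,7.400] max=[25.800,22.500,20.400] diag=33.041

A = translate([10.6, 2.6, 11.2]) cube([11.4, 16.1, 5.4]) → bbox [10.6,2.6,11.2] .. [22,18.7,16.6]
B = sphere(r=3.8) → bbox [-3.8,-3.8,-3.8] .. [3.8,3.8,3.8]
lo = A.lo+B.lo = [10.6-3.8, 2.6-3.8, 11.2-3.8] = [6.800,-1.200,7.400]
hi = A.hi+B.hi = [22+3.8, 18.7+3.8, 16.6+3.8] = [25.800,22.500,20.400]
diag = √(19²+23.7²+13²) = √1091.69 = 33.041


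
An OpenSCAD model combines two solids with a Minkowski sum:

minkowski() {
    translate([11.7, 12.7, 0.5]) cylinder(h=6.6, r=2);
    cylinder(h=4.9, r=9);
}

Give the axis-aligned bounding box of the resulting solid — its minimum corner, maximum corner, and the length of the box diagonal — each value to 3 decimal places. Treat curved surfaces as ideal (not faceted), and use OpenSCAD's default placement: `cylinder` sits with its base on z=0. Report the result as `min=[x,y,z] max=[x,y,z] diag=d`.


A = translate([11.7, 12.7, 0.5]) cylinder(h=6.6, r=2) → bbox [9.7,10.7,0.5] .. [13.7,14.7,7.1]
B = cylinder(h=4.9, r=9) → bbox [-9,-9,0] .. [9,9,4.9]
lo = A.lo+B.lo = [9.7-9, 10.7-9, 0.5+0] = [0.700,1.700,0.500]
hi = A.hi+B.hi = [13.7+9, 14.7+9, 7.1+4.9] = [22.700,23.700,12.000]
diag = √(22²+22²+11.5²) = √1100.25 = 33.170

min=[0.700,1.700,0.500] max=[22.700,23.700,12.000] diag=33.170


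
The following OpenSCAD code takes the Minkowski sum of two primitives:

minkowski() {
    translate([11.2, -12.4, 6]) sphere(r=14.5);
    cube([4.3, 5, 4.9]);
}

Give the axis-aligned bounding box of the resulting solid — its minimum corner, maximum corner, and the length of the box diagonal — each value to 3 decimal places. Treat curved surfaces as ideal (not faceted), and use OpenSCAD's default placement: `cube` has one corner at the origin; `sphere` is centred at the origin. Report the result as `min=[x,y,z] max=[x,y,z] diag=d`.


min=[-3.300,-26.900,-8.500] max=[30.000,7.100,25.400] diag=58.430

A = translate([11.2, -12.4, 6]) sphere(r=14.5) → bbox [-3.3,-26.9,-8.5] .. [25.7,2.1,20.5]
B = cube([4.3, 5, 4.9]) → bbox [0,0,0] .. [4.3,5,4.9]
lo = A.lo+B.lo = [-3.3+0, -26.9+0, -8.5+0] = [-3.300,-26.900,-8.500]
hi = A.hi+B.hi = [25.7+4.3, 2.1+5, 20.5+4.9] = [30.000,7.100,25.400]
diag = √(33.3²+34²+33.9²) = √3414.1 = 58.430


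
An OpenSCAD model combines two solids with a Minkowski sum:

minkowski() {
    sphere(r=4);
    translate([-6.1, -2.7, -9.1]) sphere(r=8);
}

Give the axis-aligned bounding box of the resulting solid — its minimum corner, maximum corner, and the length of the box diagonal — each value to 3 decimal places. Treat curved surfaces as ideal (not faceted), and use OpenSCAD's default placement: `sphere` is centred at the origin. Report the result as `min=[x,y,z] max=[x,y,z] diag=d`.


A = translate([-6.1, -2.7, -9.1]) sphere(r=8) → bbox [-14.1,-10.7,-17.1] .. [1.9,5.3,-1.1]
B = sphere(r=4) → bbox [-4,-4,-4] .. [4,4,4]
lo = A.lo+B.lo = [-14.1-4, -10.7-4, -17.1-4] = [-18.100,-14.700,-21.100]
hi = A.hi+B.hi = [1.9+4, 5.3+4, -1.1+4] = [5.900,9.300,2.900]
diag = √(24²+24²+24²) = √1728 = 41.569

min=[-18.100,-14.700,-21.100] max=[5.900,9.300,2.900] diag=41.569


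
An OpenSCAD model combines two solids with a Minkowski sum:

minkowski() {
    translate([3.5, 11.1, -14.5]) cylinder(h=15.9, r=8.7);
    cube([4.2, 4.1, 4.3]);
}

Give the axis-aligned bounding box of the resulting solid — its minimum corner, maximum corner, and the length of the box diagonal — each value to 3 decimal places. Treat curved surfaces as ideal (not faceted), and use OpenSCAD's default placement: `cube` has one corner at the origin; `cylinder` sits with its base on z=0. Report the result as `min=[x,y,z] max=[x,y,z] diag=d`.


min=[-5.200,2.400,-14.500] max=[16.400,23.900,5.700] diag=36.563

A = translate([3.5, 11.1, -14.5]) cylinder(h=15.9, r=8.7) → bbox [-5.2,2.4,-14.5] .. [12.2,19.8,1.4]
B = cube([4.2, 4.1, 4.3]) → bbox [0,0,0] .. [4.2,4.1,4.3]
lo = A.lo+B.lo = [-5.2+0, 2.4+0, -14.5+0] = [-5.200,2.400,-14.500]
hi = A.hi+B.hi = [12.2+4.2, 19.8+4.1, 1.4+4.3] = [16.400,23.900,5.700]
diag = √(21.6²+21.5²+20.2²) = √1336.85 = 36.563


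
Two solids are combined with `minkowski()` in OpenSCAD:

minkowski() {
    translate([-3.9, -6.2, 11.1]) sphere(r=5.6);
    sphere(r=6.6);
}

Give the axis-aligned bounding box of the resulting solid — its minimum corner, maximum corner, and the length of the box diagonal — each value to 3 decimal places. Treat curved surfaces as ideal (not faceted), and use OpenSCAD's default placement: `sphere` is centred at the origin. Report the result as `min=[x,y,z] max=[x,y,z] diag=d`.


A = translate([-3.9, -6.2, 11.1]) sphere(r=5.6) → bbox [-9.5,-11.8,5.5] .. [1.7,-0.6,16.7]
B = sphere(r=6.6) → bbox [-6.6,-6.6,-6.6] .. [6.6,6.6,6.6]
lo = A.lo+B.lo = [-9.5-6.6, -11.8-6.6, 5.5-6.6] = [-16.100,-18.400,-1.100]
hi = A.hi+B.hi = [1.7+6.6, -0.6+6.6, 16.7+6.6] = [8.300,6.000,23.300]
diag = √(24.4²+24.4²+24.4²) = √1786.08 = 42.262

min=[-16.100,-18.400,-1.100] max=[8.300,6.000,23.300] diag=42.262


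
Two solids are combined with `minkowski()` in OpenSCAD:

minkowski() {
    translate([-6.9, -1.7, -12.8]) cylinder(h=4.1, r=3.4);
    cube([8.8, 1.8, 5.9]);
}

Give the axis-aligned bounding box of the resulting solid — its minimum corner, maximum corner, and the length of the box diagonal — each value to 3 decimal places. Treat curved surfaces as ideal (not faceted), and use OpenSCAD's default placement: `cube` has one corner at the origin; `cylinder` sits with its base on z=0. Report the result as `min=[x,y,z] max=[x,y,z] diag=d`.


min=[-10.300,-5.100,-12.800] max=[5.300,3.500,-2.800] diag=20.428

A = translate([-6.9, -1.7, -12.8]) cylinder(h=4.1, r=3.4) → bbox [-10.3,-5.1,-12.8] .. [-3.5,1.7,-8.7]
B = cube([8.8, 1.8, 5.9]) → bbox [0,0,0] .. [8.8,1.8,5.9]
lo = A.lo+B.lo = [-10.3+0, -5.1+0, -12.8+0] = [-10.300,-5.100,-12.800]
hi = A.hi+B.hi = [-3.5+8.8, 1.7+1.8, -8.7+5.9] = [5.300,3.500,-2.800]
diag = √(15.6²+8.6²+10²) = √417.32 = 20.428


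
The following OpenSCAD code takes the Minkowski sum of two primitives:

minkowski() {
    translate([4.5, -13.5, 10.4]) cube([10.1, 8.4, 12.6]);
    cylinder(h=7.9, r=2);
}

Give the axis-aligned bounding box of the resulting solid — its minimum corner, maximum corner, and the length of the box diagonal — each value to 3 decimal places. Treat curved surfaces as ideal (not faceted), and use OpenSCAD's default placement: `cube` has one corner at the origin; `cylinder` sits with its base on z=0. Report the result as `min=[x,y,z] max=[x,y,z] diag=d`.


A = translate([4.5, -13.5, 10.4]) cube([10.1, 8.4, 12.6]) → bbox [4.5,-13.5,10.4] .. [14.6,-5.1,23]
B = cylinder(h=7.9, r=2) → bbox [-2,-2,0] .. [2,2,7.9]
lo = A.lo+B.lo = [4.5-2, -13.5-2, 10.4+0] = [2.500,-15.500,10.400]
hi = A.hi+B.hi = [14.6+2, -5.1+2, 23+7.9] = [16.600,-3.100,30.900]
diag = √(14.1²+12.4²+20.5²) = √772.82 = 27.800

min=[2.500,-15.500,10.400] max=[16.600,-3.100,30.900] diag=27.800


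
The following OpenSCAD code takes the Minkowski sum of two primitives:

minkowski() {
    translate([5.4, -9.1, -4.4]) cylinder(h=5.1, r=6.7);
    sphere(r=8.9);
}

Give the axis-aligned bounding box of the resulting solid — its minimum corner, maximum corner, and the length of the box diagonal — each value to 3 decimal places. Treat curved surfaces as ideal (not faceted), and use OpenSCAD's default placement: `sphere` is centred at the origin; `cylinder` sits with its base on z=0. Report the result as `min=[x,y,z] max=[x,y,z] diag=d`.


A = translate([5.4, -9.1, -4.4]) cylinder(h=5.1, r=6.7) → bbox [-1.3,-15.8,-4.4] .. [12.1,-2.4,0.7]
B = sphere(r=8.9) → bbox [-8.9,-8.9,-8.9] .. [8.9,8.9,8.9]
lo = A.lo+B.lo = [-1.3-8.9, -15.8-8.9, -4.4-8.9] = [-10.200,-24.700,-13.300]
hi = A.hi+B.hi = [12.1+8.9, -2.4+8.9, 0.7+8.9] = [21.000,6.500,9.600]
diag = √(31.2²+31.2²+22.9²) = √2471.29 = 49.712

min=[-10.200,-24.700,-13.300] max=[21.000,6.500,9.600] diag=49.712


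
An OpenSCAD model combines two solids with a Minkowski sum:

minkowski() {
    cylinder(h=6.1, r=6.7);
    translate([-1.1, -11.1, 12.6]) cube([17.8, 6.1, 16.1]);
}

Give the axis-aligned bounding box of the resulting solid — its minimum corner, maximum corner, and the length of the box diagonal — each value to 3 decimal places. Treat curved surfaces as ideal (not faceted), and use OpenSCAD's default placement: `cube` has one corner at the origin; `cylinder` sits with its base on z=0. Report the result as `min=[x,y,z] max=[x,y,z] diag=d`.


A = translate([-1.1, -11.1, 12.6]) cube([17.8, 6.1, 16.1]) → bbox [-1.1,-11.1,12.6] .. [16.7,-5,28.7]
B = cylinder(h=6.1, r=6.7) → bbox [-6.7,-6.7,0] .. [6.7,6.7,6.1]
lo = A.lo+B.lo = [-1.1-6.7, -11.1-6.7, 12.6+0] = [-7.800,-17.800,12.600]
hi = A.hi+B.hi = [16.7+6.7, -5+6.7, 28.7+6.1] = [23.400,1.700,34.800]
diag = √(31.2²+19.5²+22.2²) = √1846.53 = 42.971

min=[-7.800,-17.800,12.600] max=[23.400,1.700,34.800] diag=42.971


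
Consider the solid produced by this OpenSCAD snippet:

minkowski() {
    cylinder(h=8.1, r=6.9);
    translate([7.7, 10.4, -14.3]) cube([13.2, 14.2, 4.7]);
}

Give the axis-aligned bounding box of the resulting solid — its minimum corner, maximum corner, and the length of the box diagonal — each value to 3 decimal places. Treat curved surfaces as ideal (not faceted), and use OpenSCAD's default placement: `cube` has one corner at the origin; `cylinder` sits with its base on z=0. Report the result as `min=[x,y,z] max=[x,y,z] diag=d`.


A = translate([7.7, 10.4, -14.3]) cube([13.2, 14.2, 4.7]) → bbox [7.7,10.4,-14.3] .. [20.9,24.6,-9.6]
B = cylinder(h=8.1, r=6.9) → bbox [-6.9,-6.9,0] .. [6.9,6.9,8.1]
lo = A.lo+B.lo = [7.7-6.9, 10.4-6.9, -14.3+0] = [0.800,3.500,-14.300]
hi = A.hi+B.hi = [20.9+6.9, 24.6+6.9, -9.6+8.1] = [27.800,31.500,-1.500]
diag = √(27²+28²+12.8²) = √1676.84 = 40.949

min=[0.800,3.500,-14.300] max=[27.800,31.500,-1.500] diag=40.949


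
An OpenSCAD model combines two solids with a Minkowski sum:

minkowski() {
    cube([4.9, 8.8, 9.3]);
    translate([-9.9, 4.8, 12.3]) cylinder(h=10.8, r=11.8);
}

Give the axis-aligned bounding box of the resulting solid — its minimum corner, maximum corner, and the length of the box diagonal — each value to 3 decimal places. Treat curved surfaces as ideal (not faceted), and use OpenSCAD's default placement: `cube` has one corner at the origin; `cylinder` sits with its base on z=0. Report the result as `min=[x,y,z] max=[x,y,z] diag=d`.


min=[-21.700,-7.000,12.300] max=[6.800,25.400,32.400] diag=47.603

A = translate([-9.9, 4.8, 12.3]) cylinder(h=10.8, r=11.8) → bbox [-21.7,-7,12.3] .. [1.9,16.6,23.1]
B = cube([4.9, 8.8, 9.3]) → bbox [0,0,0] .. [4.9,8.8,9.3]
lo = A.lo+B.lo = [-21.7+0, -7+0, 12.3+0] = [-21.700,-7.000,12.300]
hi = A.hi+B.hi = [1.9+4.9, 16.6+8.8, 23.1+9.3] = [6.800,25.400,32.400]
diag = √(28.5²+32.4²+20.1²) = √2266.02 = 47.603


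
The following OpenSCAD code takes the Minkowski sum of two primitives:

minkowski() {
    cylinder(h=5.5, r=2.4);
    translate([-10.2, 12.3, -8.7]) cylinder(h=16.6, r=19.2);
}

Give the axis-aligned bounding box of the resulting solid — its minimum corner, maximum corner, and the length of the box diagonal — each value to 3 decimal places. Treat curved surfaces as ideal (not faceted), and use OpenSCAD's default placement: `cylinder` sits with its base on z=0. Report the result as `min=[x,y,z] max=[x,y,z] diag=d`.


A = translate([-10.2, 12.3, -8.7]) cylinder(h=16.6, r=19.2) → bbox [-29.4,-6.9,-8.7] .. [9,31.5,7.9]
B = cylinder(h=5.5, r=2.4) → bbox [-2.4,-2.4,0] .. [2.4,2.4,5.5]
lo = A.lo+B.lo = [-29.4-2.4, -6.9-2.4, -8.7+0] = [-31.800,-9.300,-8.700]
hi = A.hi+B.hi = [9+2.4, 31.5+2.4, 7.9+5.5] = [11.400,33.900,13.400]
diag = √(43.2²+43.2²+22.1²) = √4220.89 = 64.968

min=[-31.800,-9.300,-8.700] max=[11.400,33.900,13.400] diag=64.968


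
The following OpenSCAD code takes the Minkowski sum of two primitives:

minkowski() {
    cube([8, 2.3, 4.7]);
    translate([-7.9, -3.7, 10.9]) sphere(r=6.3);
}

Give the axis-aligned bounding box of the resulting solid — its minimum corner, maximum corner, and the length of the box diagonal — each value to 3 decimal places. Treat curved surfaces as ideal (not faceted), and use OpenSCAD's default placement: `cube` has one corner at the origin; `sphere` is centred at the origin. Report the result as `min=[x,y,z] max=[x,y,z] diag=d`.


min=[-14.200,-10.000,4.600] max=[6.400,4.900,21.900] diag=30.752

A = translate([-7.9, -3.7, 10.9]) sphere(r=6.3) → bbox [-14.2,-10,4.6] .. [-1.6,2.6,17.2]
B = cube([8, 2.3, 4.7]) → bbox [0,0,0] .. [8,2.3,4.7]
lo = A.lo+B.lo = [-14.2+0, -10+0, 4.6+0] = [-14.200,-10.000,4.600]
hi = A.hi+B.hi = [-1.6+8, 2.6+2.3, 17.2+4.7] = [6.400,4.900,21.900]
diag = √(20.6²+14.9²+17.3²) = √945.66 = 30.752


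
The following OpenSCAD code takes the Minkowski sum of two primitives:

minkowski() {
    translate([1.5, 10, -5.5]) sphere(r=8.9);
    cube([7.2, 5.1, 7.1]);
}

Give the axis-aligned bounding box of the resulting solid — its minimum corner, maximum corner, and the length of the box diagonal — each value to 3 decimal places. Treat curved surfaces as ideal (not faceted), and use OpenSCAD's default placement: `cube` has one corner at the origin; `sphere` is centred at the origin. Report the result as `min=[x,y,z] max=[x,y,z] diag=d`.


min=[-7.400,1.100,-14.400] max=[17.600,24.000,10.500] diag=42.064

A = translate([1.5, 10, -5.5]) sphere(r=8.9) → bbox [-7.4,1.1,-14.4] .. [10.4,18.9,3.4]
B = cube([7.2, 5.1, 7.1]) → bbox [0,0,0] .. [7.2,5.1,7.1]
lo = A.lo+B.lo = [-7.4+0, 1.1+0, -14.4+0] = [-7.400,1.100,-14.400]
hi = A.hi+B.hi = [10.4+7.2, 18.9+5.1, 3.4+7.1] = [17.600,24.000,10.500]
diag = √(25²+22.9²+24.9²) = √1769.42 = 42.064


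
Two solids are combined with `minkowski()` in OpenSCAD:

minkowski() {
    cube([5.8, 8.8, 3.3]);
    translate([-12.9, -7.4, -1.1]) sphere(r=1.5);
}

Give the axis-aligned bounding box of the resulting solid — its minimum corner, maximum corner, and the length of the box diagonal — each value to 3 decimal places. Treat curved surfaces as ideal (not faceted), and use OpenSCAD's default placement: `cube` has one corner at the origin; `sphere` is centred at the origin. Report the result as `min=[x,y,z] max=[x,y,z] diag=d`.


min=[-14.400,-8.900,-2.600] max=[-5.600,2.900,3.700] diag=16.012

A = translate([-12.9, -7.4, -1.1]) sphere(r=1.5) → bbox [-14.4,-8.9,-2.6] .. [-11.4,-5.9,0.4]
B = cube([5.8, 8.8, 3.3]) → bbox [0,0,0] .. [5.8,8.8,3.3]
lo = A.lo+B.lo = [-14.4+0, -8.9+0, -2.6+0] = [-14.400,-8.900,-2.600]
hi = A.hi+B.hi = [-11.4+5.8, -5.9+8.8, 0.4+3.3] = [-5.600,2.900,3.700]
diag = √(8.8²+11.8²+6.3²) = √256.37 = 16.012


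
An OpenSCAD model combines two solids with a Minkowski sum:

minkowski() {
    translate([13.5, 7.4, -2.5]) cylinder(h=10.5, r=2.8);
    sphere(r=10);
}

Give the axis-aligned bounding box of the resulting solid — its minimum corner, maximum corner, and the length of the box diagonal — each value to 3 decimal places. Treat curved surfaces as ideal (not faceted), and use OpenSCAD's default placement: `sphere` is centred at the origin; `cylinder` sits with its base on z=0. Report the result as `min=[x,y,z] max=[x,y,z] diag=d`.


min=[0.700,-5.400,-12.500] max=[26.300,20.200,18.000] diag=47.339

A = translate([13.5, 7.4, -2.5]) cylinder(h=10.5, r=2.8) → bbox [10.7,4.6,-2.5] .. [16.3,10.2,8]
B = sphere(r=10) → bbox [-10,-10,-10] .. [10,10,10]
lo = A.lo+B.lo = [10.7-10, 4.6-10, -2.5-10] = [0.700,-5.400,-12.500]
hi = A.hi+B.hi = [16.3+10, 10.2+10, 8+10] = [26.300,20.200,18.000]
diag = √(25.6²+25.6²+30.5²) = √2240.97 = 47.339


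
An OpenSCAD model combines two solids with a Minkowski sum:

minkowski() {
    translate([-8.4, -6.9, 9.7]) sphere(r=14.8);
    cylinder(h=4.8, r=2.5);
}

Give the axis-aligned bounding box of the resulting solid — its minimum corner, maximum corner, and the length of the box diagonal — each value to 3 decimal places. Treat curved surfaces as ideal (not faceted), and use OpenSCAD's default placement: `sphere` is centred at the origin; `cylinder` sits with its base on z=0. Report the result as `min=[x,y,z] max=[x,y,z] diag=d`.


min=[-25.700,-24.200,-5.100] max=[8.900,10.400,29.300] diag=59.814

A = translate([-8.4, -6.9, 9.7]) sphere(r=14.8) → bbox [-23.2,-21.7,-5.1] .. [6.4,7.9,24.5]
B = cylinder(h=4.8, r=2.5) → bbox [-2.5,-2.5,0] .. [2.5,2.5,4.8]
lo = A.lo+B.lo = [-23.2-2.5, -21.7-2.5, -5.1+0] = [-25.700,-24.200,-5.100]
hi = A.hi+B.hi = [6.4+2.5, 7.9+2.5, 24.5+4.8] = [8.900,10.400,29.300]
diag = √(34.6²+34.6²+34.4²) = √3577.68 = 59.814


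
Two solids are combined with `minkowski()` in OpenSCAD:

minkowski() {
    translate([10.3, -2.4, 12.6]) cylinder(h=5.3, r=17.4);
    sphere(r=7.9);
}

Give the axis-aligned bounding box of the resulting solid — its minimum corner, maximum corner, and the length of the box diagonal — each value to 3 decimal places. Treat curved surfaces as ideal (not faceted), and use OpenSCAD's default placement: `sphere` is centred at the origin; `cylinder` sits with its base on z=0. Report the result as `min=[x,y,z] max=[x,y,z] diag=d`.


A = translate([10.3, -2.4, 12.6]) cylinder(h=5.3, r=17.4) → bbox [-7.1,-19.8,12.6] .. [27.7,15,17.9]
B = sphere(r=7.9) → bbox [-7.9,-7.9,-7.9] .. [7.9,7.9,7.9]
lo = A.lo+B.lo = [-7.1-7.9, -19.8-7.9, 12.6-7.9] = [-15.000,-27.700,4.700]
hi = A.hi+B.hi = [27.7+7.9, 15+7.9, 17.9+7.9] = [35.600,22.900,25.800]
diag = √(50.6²+50.6²+21.1²) = √5565.93 = 74.605

min=[-15.000,-27.700,4.700] max=[35.600,22.900,25.800] diag=74.605


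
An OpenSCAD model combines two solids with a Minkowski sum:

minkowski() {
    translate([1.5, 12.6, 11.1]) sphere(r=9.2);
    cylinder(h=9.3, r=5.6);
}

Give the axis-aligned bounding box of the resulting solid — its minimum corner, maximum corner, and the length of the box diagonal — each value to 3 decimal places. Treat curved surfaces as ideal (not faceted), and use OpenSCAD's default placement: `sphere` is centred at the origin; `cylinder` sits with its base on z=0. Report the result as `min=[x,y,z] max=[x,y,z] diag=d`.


A = translate([1.5, 12.6, 11.1]) sphere(r=9.2) → bbox [-7.7,3.4,1.9] .. [10.7,21.8,20.3]
B = cylinder(h=9.3, r=5.6) → bbox [-5.6,-5.6,0] .. [5.6,5.6,9.3]
lo = A.lo+B.lo = [-7.7-5.6, 3.4-5.6, 1.9+0] = [-13.300,-2.200,1.900]
hi = A.hi+B.hi = [10.7+5.6, 21.8+5.6, 20.3+9.3] = [16.300,27.400,29.600]
diag = √(29.6²+29.6²+27.7²) = √2519.61 = 50.196

min=[-13.300,-2.200,1.900] max=[16.300,27.400,29.600] diag=50.196


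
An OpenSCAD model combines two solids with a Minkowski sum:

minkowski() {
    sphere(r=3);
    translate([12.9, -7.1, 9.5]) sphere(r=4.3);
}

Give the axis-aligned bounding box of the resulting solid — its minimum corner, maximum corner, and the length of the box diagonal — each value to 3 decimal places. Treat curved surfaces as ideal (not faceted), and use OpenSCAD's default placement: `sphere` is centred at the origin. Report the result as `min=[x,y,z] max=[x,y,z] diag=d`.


min=[5.600,-14.400,2.200] max=[20.200,0.200,16.800] diag=25.288

A = translate([12.9, -7.1, 9.5]) sphere(r=4.3) → bbox [8.6,-11.4,5.2] .. [17.2,-2.8,13.8]
B = sphere(r=3) → bbox [-3,-3,-3] .. [3,3,3]
lo = A.lo+B.lo = [8.6-3, -11.4-3, 5.2-3] = [5.600,-14.400,2.200]
hi = A.hi+B.hi = [17.2+3, -2.8+3, 13.8+3] = [20.200,0.200,16.800]
diag = √(14.6²+14.6²+14.6²) = √639.48 = 25.288


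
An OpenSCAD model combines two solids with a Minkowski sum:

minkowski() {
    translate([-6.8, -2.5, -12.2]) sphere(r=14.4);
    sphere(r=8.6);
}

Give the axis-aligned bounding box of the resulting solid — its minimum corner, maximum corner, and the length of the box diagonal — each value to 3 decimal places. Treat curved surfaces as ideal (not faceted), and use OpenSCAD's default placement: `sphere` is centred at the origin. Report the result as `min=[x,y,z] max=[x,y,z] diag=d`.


min=[-29.800,-25.500,-35.200] max=[16.200,20.500,10.800] diag=79.674

A = translate([-6.8, -2.5, -12.2]) sphere(r=14.4) → bbox [-21.2,-16.9,-26.6] .. [7.6,11.9,2.2]
B = sphere(r=8.6) → bbox [-8.6,-8.6,-8.6] .. [8.6,8.6,8.6]
lo = A.lo+B.lo = [-21.2-8.6, -16.9-8.6, -26.6-8.6] = [-29.800,-25.500,-35.200]
hi = A.hi+B.hi = [7.6+8.6, 11.9+8.6, 2.2+8.6] = [16.200,20.500,10.800]
diag = √(46²+46²+46²) = √6348 = 79.674


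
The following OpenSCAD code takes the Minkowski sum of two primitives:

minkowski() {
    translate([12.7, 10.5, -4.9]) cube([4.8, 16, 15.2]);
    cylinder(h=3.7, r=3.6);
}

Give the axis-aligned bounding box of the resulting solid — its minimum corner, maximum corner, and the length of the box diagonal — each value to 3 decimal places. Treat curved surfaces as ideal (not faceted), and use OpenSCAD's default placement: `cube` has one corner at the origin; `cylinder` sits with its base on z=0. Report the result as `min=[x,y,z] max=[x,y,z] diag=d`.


A = translate([12.7, 10.5, -4.9]) cube([4.8, 16, 15.2]) → bbox [12.7,10.5,-4.9] .. [17.5,26.5,10.3]
B = cylinder(h=3.7, r=3.6) → bbox [-3.6,-3.6,0] .. [3.6,3.6,3.7]
lo = A.lo+B.lo = [12.7-3.6, 10.5-3.6, -4.9+0] = [9.100,6.900,-4.900]
hi = A.hi+B.hi = [17.5+3.6, 26.5+3.6, 10.3+3.7] = [21.100,30.100,14.000]
diag = √(12²+23.2²+18.9²) = √1039.45 = 32.241

min=[9.100,6.900,-4.900] max=[21.100,30.100,14.000] diag=32.241


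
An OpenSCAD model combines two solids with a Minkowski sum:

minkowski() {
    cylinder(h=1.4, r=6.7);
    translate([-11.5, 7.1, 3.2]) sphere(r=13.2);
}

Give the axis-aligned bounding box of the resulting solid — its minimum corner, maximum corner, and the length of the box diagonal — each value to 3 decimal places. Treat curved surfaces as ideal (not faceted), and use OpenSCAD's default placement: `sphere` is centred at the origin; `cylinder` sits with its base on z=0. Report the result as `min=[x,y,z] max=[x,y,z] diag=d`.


A = translate([-11.5, 7.1, 3.2]) sphere(r=13.2) → bbox [-24.7,-6.1,-10] .. [1.7,20.3,16.4]
B = cylinder(h=1.4, r=6.7) → bbox [-6.7,-6.7,0] .. [6.7,6.7,1.4]
lo = A.lo+B.lo = [-24.7-6.7, -6.1-6.7, -10+0] = [-31.400,-12.800,-10.000]
hi = A.hi+B.hi = [1.7+6.7, 20.3+6.7, 16.4+1.4] = [8.400,27.000,17.800]
diag = √(39.8²+39.8²+27.8²) = √3940.92 = 62.777

min=[-31.400,-12.800,-10.000] max=[8.400,27.000,17.800] diag=62.777


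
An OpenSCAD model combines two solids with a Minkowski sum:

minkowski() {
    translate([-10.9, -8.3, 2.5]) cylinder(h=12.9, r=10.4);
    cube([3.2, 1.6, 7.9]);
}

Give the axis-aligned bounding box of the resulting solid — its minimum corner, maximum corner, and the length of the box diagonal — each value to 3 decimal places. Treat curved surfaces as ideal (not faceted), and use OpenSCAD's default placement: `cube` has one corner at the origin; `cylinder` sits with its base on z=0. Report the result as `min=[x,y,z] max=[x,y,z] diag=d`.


A = translate([-10.9, -8.3, 2.5]) cylinder(h=12.9, r=10.4) → bbox [-21.3,-18.7,2.5] .. [-0.5,2.1,15.4]
B = cube([3.2, 1.6, 7.9]) → bbox [0,0,0] .. [3.2,1.6,7.9]
lo = A.lo+B.lo = [-21.3+0, -18.7+0, 2.5+0] = [-21.300,-18.700,2.500]
hi = A.hi+B.hi = [-0.5+3.2, 2.1+1.6, 15.4+7.9] = [2.700,3.700,23.300]
diag = √(24²+22.4²+20.8²) = √1510.4 = 38.864

min=[-21.300,-18.700,2.500] max=[2.700,3.700,23.300] diag=38.864


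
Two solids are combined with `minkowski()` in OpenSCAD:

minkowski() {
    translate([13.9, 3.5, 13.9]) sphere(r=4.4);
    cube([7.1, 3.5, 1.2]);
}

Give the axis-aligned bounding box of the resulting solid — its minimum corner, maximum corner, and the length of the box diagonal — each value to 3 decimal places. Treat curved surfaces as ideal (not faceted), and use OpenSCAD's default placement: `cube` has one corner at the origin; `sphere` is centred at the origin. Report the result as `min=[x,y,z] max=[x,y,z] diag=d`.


min=[9.500,-0.900,9.500] max=[25.400,11.400,19.500] diag=22.452

A = translate([13.9, 3.5, 13.9]) sphere(r=4.4) → bbox [9.5,-0.9,9.5] .. [18.3,7.9,18.3]
B = cube([7.1, 3.5, 1.2]) → bbox [0,0,0] .. [7.1,3.5,1.2]
lo = A.lo+B.lo = [9.5+0, -0.9+0, 9.5+0] = [9.500,-0.900,9.500]
hi = A.hi+B.hi = [18.3+7.1, 7.9+3.5, 18.3+1.2] = [25.400,11.400,19.500]
diag = √(15.9²+12.3²+10²) = √504.1 = 22.452


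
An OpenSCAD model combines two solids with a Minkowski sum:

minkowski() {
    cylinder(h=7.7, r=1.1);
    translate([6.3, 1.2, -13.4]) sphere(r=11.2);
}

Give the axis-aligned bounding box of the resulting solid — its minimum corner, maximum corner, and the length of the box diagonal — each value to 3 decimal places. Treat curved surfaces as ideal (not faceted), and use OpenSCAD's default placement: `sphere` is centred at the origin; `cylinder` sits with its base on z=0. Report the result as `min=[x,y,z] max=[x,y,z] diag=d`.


A = translate([6.3, 1.2, -13.4]) sphere(r=11.2) → bbox [-4.9,-10,-24.6] .. [17.5,12.4,-2.2]
B = cylinder(h=7.7, r=1.1) → bbox [-1.1,-1.1,0] .. [1.1,1.1,7.7]
lo = A.lo+B.lo = [-4.9-1.1, -10-1.1, -24.6+0] = [-6.000,-11.100,-24.600]
hi = A.hi+B.hi = [17.5+1.1, 12.4+1.1, -2.2+7.7] = [18.600,13.500,5.500]
diag = √(24.6²+24.6²+30.1²) = √2116.33 = 46.004

min=[-6.000,-11.100,-24.600] max=[18.600,13.500,5.500] diag=46.004


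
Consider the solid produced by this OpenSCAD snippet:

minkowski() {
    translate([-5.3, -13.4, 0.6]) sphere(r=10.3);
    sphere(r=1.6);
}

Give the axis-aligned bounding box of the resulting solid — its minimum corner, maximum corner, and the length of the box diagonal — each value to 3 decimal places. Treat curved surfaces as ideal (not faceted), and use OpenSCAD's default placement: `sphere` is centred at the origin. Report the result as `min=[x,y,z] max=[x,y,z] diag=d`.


min=[-17.200,-25.300,-11.300] max=[6.600,-1.500,12.500] diag=41.223

A = translate([-5.3, -13.4, 0.6]) sphere(r=10.3) → bbox [-15.6,-23.7,-9.7] .. [5,-3.1,10.9]
B = sphere(r=1.6) → bbox [-1.6,-1.6,-1.6] .. [1.6,1.6,1.6]
lo = A.lo+B.lo = [-15.6-1.6, -23.7-1.6, -9.7-1.6] = [-17.200,-25.300,-11.300]
hi = A.hi+B.hi = [5+1.6, -3.1+1.6, 10.9+1.6] = [6.600,-1.500,12.500]
diag = √(23.8²+23.8²+23.8²) = √1699.32 = 41.223


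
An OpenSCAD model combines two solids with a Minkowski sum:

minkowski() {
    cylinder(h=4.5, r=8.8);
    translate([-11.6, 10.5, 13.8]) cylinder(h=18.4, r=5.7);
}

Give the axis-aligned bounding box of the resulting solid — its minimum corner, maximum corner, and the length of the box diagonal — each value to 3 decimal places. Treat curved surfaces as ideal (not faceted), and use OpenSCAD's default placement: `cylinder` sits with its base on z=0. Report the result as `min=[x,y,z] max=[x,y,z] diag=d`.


min=[-26.100,-4.000,13.800] max=[2.900,25.000,36.700] diag=46.972

A = translate([-11.6, 10.5, 13.8]) cylinder(h=18.4, r=5.7) → bbox [-17.3,4.8,13.8] .. [-5.9,16.2,32.2]
B = cylinder(h=4.5, r=8.8) → bbox [-8.8,-8.8,0] .. [8.8,8.8,4.5]
lo = A.lo+B.lo = [-17.3-8.8, 4.8-8.8, 13.8+0] = [-26.100,-4.000,13.800]
hi = A.hi+B.hi = [-5.9+8.8, 16.2+8.8, 32.2+4.5] = [2.900,25.000,36.700]
diag = √(29²+29²+22.9²) = √2206.41 = 46.972


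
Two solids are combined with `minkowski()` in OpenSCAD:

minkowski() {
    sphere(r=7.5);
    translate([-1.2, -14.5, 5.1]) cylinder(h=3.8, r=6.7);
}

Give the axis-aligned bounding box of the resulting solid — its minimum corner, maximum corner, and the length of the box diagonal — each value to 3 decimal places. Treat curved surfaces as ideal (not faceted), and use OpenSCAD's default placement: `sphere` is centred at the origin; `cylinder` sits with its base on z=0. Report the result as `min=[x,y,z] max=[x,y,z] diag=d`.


A = translate([-1.2, -14.5, 5.1]) cylinder(h=3.8, r=6.7) → bbox [-7.9,-21.2,5.1] .. [5.5,-7.8,8.9]
B = sphere(r=7.5) → bbox [-7.5,-7.5,-7.5] .. [7.5,7.5,7.5]
lo = A.lo+B.lo = [-7.9-7.5, -21.2-7.5, 5.1-7.5] = [-15.400,-28.700,-2.400]
hi = A.hi+B.hi = [5.5+7.5, -7.8+7.5, 8.9+7.5] = [13.000,-0.300,16.400]
diag = √(28.4²+28.4²+18.8²) = √1966.56 = 44.346

min=[-15.400,-28.700,-2.400] max=[13.000,-0.300,16.400] diag=44.346


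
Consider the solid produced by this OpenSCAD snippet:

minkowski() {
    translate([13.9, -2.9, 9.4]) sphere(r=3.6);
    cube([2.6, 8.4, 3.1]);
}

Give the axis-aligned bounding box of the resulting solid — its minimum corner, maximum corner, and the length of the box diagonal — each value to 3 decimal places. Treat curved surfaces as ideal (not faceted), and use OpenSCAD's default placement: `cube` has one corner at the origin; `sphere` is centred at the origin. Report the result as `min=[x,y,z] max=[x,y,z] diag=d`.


min=[10.300,-6.500,5.800] max=[20.100,9.100,16.100] diag=21.107

A = translate([13.9, -2.9, 9.4]) sphere(r=3.6) → bbox [10.3,-6.5,5.8] .. [17.5,0.7,13]
B = cube([2.6, 8.4, 3.1]) → bbox [0,0,0] .. [2.6,8.4,3.1]
lo = A.lo+B.lo = [10.3+0, -6.5+0, 5.8+0] = [10.300,-6.500,5.800]
hi = A.hi+B.hi = [17.5+2.6, 0.7+8.4, 13+3.1] = [20.100,9.100,16.100]
diag = √(9.8²+15.6²+10.3²) = √445.49 = 21.107


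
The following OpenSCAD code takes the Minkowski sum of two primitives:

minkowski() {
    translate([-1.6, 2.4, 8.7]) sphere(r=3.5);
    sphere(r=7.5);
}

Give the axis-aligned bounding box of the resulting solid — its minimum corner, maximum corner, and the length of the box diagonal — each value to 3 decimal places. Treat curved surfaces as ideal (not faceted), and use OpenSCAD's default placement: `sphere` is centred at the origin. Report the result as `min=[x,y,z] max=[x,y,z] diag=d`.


A = translate([-1.6, 2.4, 8.7]) sphere(r=3.5) → bbox [-5.1,-1.1,5.2] .. [1.9,5.9,12.2]
B = sphere(r=7.5) → bbox [-7.5,-7.5,-7.5] .. [7.5,7.5,7.5]
lo = A.lo+B.lo = [-5.1-7.5, -1.1-7.5, 5.2-7.5] = [-12.600,-8.600,-2.300]
hi = A.hi+B.hi = [1.9+7.5, 5.9+7.5, 12.2+7.5] = [9.400,13.400,19.700]
diag = √(22²+22²+22²) = √1452 = 38.105

min=[-12.600,-8.600,-2.300] max=[9.400,13.400,19.700] diag=38.105


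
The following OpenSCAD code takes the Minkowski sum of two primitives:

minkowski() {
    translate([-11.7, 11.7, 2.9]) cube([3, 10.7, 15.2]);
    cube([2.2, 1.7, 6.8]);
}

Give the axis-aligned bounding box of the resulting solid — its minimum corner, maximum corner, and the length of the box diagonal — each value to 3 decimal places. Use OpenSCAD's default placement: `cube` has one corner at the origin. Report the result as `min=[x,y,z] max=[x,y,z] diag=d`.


min=[-11.700,11.700,2.900] max=[-6.500,24.100,24.900] diag=25.784

A = translate([-11.7, 11.7, 2.9]) cube([3, 10.7, 15.2]) → bbox [-11.7,11.7,2.9] .. [-8.7,22.4,18.1]
B = cube([2.2, 1.7, 6.8]) → bbox [0,0,0] .. [2.2,1.7,6.8]
lo = A.lo+B.lo = [-11.7+0, 11.7+0, 2.9+0] = [-11.700,11.700,2.900]
hi = A.hi+B.hi = [-8.7+2.2, 22.4+1.7, 18.1+6.8] = [-6.500,24.100,24.900]
diag = √(5.2²+12.4²+22²) = √664.8 = 25.784


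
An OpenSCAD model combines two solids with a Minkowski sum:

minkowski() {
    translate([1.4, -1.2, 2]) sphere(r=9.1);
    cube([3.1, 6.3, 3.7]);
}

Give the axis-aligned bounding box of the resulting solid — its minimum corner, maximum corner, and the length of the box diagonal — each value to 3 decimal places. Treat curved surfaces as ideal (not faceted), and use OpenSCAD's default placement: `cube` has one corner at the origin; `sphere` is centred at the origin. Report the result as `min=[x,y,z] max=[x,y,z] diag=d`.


min=[-7.700,-10.300,-7.100] max=[13.600,14.200,14.800] diag=39.161

A = translate([1.4, -1.2, 2]) sphere(r=9.1) → bbox [-7.7,-10.3,-7.1] .. [10.5,7.9,11.1]
B = cube([3.1, 6.3, 3.7]) → bbox [0,0,0] .. [3.1,6.3,3.7]
lo = A.lo+B.lo = [-7.7+0, -10.3+0, -7.1+0] = [-7.700,-10.300,-7.100]
hi = A.hi+B.hi = [10.5+3.1, 7.9+6.3, 11.1+3.7] = [13.600,14.200,14.800]
diag = √(21.3²+24.5²+21.9²) = √1533.55 = 39.161


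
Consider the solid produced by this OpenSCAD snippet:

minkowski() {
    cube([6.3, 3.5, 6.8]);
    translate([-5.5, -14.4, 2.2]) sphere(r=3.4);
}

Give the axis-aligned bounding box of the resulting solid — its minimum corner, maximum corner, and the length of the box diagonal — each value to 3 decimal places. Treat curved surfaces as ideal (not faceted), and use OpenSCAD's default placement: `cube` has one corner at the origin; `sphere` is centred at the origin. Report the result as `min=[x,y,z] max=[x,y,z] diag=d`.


A = translate([-5.5, -14.4, 2.2]) sphere(r=3.4) → bbox [-8.9,-17.8,-1.2] .. [-2.1,-11,5.6]
B = cube([6.3, 3.5, 6.8]) → bbox [0,0,0] .. [6.3,3.5,6.8]
lo = A.lo+B.lo = [-8.9+0, -17.8+0, -1.2+0] = [-8.900,-17.800,-1.200]
hi = A.hi+B.hi = [-2.1+6.3, -11+3.5, 5.6+6.8] = [4.200,-7.500,12.400]
diag = √(13.1²+10.3²+13.6²) = √462.66 = 21.510

min=[-8.900,-17.800,-1.200] max=[4.200,-7.500,12.400] diag=21.510


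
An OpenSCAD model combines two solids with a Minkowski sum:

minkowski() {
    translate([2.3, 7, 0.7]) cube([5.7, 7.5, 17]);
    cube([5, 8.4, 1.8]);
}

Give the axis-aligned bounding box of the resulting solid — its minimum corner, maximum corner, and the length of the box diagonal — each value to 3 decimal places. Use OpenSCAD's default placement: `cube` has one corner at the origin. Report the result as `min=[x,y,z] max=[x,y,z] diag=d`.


min=[2.300,7.000,0.700] max=[13.000,22.900,19.500] diag=26.847

A = translate([2.3, 7, 0.7]) cube([5.7, 7.5, 17]) → bbox [2.3,7,0.7] .. [8,14.5,17.7]
B = cube([5, 8.4, 1.8]) → bbox [0,0,0] .. [5,8.4,1.8]
lo = A.lo+B.lo = [2.3+0, 7+0, 0.7+0] = [2.300,7.000,0.700]
hi = A.hi+B.hi = [8+5, 14.5+8.4, 17.7+1.8] = [13.000,22.900,19.500]
diag = √(10.7²+15.9²+18.8²) = √720.74 = 26.847


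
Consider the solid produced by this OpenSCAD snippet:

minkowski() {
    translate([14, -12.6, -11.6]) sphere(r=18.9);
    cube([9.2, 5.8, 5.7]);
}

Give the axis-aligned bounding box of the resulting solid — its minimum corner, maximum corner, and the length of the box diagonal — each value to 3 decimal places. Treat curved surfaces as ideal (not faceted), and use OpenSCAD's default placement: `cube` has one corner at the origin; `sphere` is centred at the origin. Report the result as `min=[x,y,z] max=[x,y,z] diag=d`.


A = translate([14, -12.6, -11.6]) sphere(r=18.9) → bbox [-4.9,-31.5,-30.5] .. [32.9,6.3,7.3]
B = cube([9.2, 5.8, 5.7]) → bbox [0,0,0] .. [9.2,5.8,5.7]
lo = A.lo+B.lo = [-4.9+0, -31.5+0, -30.5+0] = [-4.900,-31.500,-30.500]
hi = A.hi+B.hi = [32.9+9.2, 6.3+5.8, 7.3+5.7] = [42.100,12.100,13.000]
diag = √(47²+43.6²+43.5²) = √6002.21 = 77.474

min=[-4.900,-31.500,-30.500] max=[42.100,12.100,13.000] diag=77.474


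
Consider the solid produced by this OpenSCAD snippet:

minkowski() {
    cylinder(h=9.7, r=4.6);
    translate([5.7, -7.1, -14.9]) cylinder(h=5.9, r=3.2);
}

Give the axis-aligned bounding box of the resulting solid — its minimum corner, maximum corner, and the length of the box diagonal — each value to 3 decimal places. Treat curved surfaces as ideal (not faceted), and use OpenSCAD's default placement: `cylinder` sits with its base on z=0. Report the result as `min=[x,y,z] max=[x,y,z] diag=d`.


A = translate([5.7, -7.1, -14.9]) cylinder(h=5.9, r=3.2) → bbox [2.5,-10.3,-14.9] .. [8.9,-3.9,-9]
B = cylinder(h=9.7, r=4.6) → bbox [-4.6,-4.6,0] .. [4.6,4.6,9.7]
lo = A.lo+B.lo = [2.5-4.6, -10.3-4.6, -14.9+0] = [-2.100,-14.900,-14.900]
hi = A.hi+B.hi = [8.9+4.6, -3.9+4.6, -9+9.7] = [13.500,0.700,0.700]
diag = √(15.6²+15.6²+15.6²) = √730.08 = 27.020

min=[-2.100,-14.900,-14.900] max=[13.500,0.700,0.700] diag=27.020


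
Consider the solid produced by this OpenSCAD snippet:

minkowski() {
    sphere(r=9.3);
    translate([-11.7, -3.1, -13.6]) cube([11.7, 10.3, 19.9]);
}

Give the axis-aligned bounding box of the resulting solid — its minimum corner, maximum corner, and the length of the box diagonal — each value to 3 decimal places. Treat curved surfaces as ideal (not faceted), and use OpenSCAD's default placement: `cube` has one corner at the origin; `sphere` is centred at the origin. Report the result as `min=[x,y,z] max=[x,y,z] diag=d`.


min=[-21.000,-12.400,-22.900] max=[9.300,16.500,15.600] diag=56.882

A = translate([-11.7, -3.1, -13.6]) cube([11.7, 10.3, 19.9]) → bbox [-11.7,-3.1,-13.6] .. [0,7.2,6.3]
B = sphere(r=9.3) → bbox [-9.3,-9.3,-9.3] .. [9.3,9.3,9.3]
lo = A.lo+B.lo = [-11.7-9.3, -3.1-9.3, -13.6-9.3] = [-21.000,-12.400,-22.900]
hi = A.hi+B.hi = [0+9.3, 7.2+9.3, 6.3+9.3] = [9.300,16.500,15.600]
diag = √(30.3²+28.9²+38.5²) = √3235.55 = 56.882


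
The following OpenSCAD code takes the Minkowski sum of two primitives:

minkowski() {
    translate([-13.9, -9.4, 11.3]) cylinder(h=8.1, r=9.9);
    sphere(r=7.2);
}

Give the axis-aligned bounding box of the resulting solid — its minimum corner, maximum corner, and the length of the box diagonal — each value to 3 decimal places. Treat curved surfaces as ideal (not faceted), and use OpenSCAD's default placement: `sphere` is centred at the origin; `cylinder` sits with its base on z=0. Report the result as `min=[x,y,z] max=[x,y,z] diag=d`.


min=[-31.000,-26.500,4.100] max=[3.200,7.700,26.600] diag=53.344

A = translate([-13.9, -9.4, 11.3]) cylinder(h=8.1, r=9.9) → bbox [-23.8,-19.3,11.3] .. [-4,0.5,19.4]
B = sphere(r=7.2) → bbox [-7.2,-7.2,-7.2] .. [7.2,7.2,7.2]
lo = A.lo+B.lo = [-23.8-7.2, -19.3-7.2, 11.3-7.2] = [-31.000,-26.500,4.100]
hi = A.hi+B.hi = [-4+7.2, 0.5+7.2, 19.4+7.2] = [3.200,7.700,26.600]
diag = √(34.2²+34.2²+22.5²) = √2845.53 = 53.344


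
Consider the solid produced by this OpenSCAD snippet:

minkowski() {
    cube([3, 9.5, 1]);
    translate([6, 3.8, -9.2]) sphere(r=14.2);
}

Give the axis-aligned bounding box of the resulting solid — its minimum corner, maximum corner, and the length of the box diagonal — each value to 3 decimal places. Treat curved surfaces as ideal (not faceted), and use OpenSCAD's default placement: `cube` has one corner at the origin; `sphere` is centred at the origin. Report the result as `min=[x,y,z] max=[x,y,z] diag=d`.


A = translate([6, 3.8, -9.2]) sphere(r=14.2) → bbox [-8.2,-10.4,-23.4] .. [20.2,18,5]
B = cube([3, 9.5, 1]) → bbox [0,0,0] .. [3,9.5,1]
lo = A.lo+B.lo = [-8.2+0, -10.4+0, -23.4+0] = [-8.200,-10.400,-23.400]
hi = A.hi+B.hi = [20.2+3, 18+9.5, 5+1] = [23.200,27.500,6.000]
diag = √(31.4²+37.9²+29.4²) = √3286.73 = 57.330

min=[-8.200,-10.400,-23.400] max=[23.200,27.500,6.000] diag=57.330


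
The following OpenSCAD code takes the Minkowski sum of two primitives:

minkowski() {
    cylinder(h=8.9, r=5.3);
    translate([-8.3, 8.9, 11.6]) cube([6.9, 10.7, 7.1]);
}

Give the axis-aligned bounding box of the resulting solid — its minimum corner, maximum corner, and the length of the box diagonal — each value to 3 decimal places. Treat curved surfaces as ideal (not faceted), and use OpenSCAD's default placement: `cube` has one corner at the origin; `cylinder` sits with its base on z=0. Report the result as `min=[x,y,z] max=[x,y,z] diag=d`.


min=[-13.600,3.600,11.600] max=[3.900,24.900,27.600] diag=31.874

A = translate([-8.3, 8.9, 11.6]) cube([6.9, 10.7, 7.1]) → bbox [-8.3,8.9,11.6] .. [-1.4,19.6,18.7]
B = cylinder(h=8.9, r=5.3) → bbox [-5.3,-5.3,0] .. [5.3,5.3,8.9]
lo = A.lo+B.lo = [-8.3-5.3, 8.9-5.3, 11.6+0] = [-13.600,3.600,11.600]
hi = A.hi+B.hi = [-1.4+5.3, 19.6+5.3, 18.7+8.9] = [3.900,24.900,27.600]
diag = √(17.5²+21.3²+16²) = √1015.94 = 31.874
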